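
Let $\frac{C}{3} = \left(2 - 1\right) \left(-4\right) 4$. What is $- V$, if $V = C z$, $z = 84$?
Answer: $4032$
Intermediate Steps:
$C = -48$ ($C = 3 \left(2 - 1\right) \left(-4\right) 4 = 3 \cdot 1 \left(-4\right) 4 = 3 \left(\left(-4\right) 4\right) = 3 \left(-16\right) = -48$)
$V = -4032$ ($V = \left(-48\right) 84 = -4032$)
$- V = \left(-1\right) \left(-4032\right) = 4032$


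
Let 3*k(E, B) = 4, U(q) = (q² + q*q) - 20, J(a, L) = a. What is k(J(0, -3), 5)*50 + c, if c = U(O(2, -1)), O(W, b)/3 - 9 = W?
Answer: 6674/3 ≈ 2224.7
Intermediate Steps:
O(W, b) = 27 + 3*W
U(q) = -20 + 2*q² (U(q) = (q² + q²) - 20 = 2*q² - 20 = -20 + 2*q²)
k(E, B) = 4/3 (k(E, B) = (⅓)*4 = 4/3)
c = 2158 (c = -20 + 2*(27 + 3*2)² = -20 + 2*(27 + 6)² = -20 + 2*33² = -20 + 2*1089 = -20 + 2178 = 2158)
k(J(0, -3), 5)*50 + c = (4/3)*50 + 2158 = 200/3 + 2158 = 6674/3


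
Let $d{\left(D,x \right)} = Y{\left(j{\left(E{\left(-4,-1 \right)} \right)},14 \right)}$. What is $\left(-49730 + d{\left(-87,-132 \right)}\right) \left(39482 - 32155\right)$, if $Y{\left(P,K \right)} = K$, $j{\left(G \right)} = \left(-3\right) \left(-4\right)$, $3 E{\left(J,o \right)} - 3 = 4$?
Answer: $-364269132$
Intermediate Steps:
$E{\left(J,o \right)} = \frac{7}{3}$ ($E{\left(J,o \right)} = 1 + \frac{1}{3} \cdot 4 = 1 + \frac{4}{3} = \frac{7}{3}$)
$j{\left(G \right)} = 12$
$d{\left(D,x \right)} = 14$
$\left(-49730 + d{\left(-87,-132 \right)}\right) \left(39482 - 32155\right) = \left(-49730 + 14\right) \left(39482 - 32155\right) = \left(-49716\right) 7327 = -364269132$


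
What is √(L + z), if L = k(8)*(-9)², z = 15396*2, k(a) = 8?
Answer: 4*√1965 ≈ 177.31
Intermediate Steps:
z = 30792
L = 648 (L = 8*(-9)² = 8*81 = 648)
√(L + z) = √(648 + 30792) = √31440 = 4*√1965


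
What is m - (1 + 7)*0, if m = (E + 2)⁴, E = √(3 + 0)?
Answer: (2 + √3)⁴ ≈ 193.99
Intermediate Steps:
E = √3 ≈ 1.7320
m = (2 + √3)⁴ (m = (√3 + 2)⁴ = (2 + √3)⁴ ≈ 193.99)
m - (1 + 7)*0 = (2 + √3)⁴ - (1 + 7)*0 = (2 + √3)⁴ - 8*0 = (2 + √3)⁴ - 1*0 = (2 + √3)⁴ + 0 = (2 + √3)⁴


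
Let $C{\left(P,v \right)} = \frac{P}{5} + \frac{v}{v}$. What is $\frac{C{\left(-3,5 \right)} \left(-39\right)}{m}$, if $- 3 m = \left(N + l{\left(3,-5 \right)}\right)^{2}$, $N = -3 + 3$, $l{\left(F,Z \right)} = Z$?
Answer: $\frac{234}{125} \approx 1.872$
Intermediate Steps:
$C{\left(P,v \right)} = 1 + \frac{P}{5}$ ($C{\left(P,v \right)} = P \frac{1}{5} + 1 = \frac{P}{5} + 1 = 1 + \frac{P}{5}$)
$N = 0$
$m = - \frac{25}{3}$ ($m = - \frac{\left(0 - 5\right)^{2}}{3} = - \frac{\left(-5\right)^{2}}{3} = \left(- \frac{1}{3}\right) 25 = - \frac{25}{3} \approx -8.3333$)
$\frac{C{\left(-3,5 \right)} \left(-39\right)}{m} = \frac{\left(1 + \frac{1}{5} \left(-3\right)\right) \left(-39\right)}{- \frac{25}{3}} = \left(1 - \frac{3}{5}\right) \left(-39\right) \left(- \frac{3}{25}\right) = \frac{2}{5} \left(-39\right) \left(- \frac{3}{25}\right) = \left(- \frac{78}{5}\right) \left(- \frac{3}{25}\right) = \frac{234}{125}$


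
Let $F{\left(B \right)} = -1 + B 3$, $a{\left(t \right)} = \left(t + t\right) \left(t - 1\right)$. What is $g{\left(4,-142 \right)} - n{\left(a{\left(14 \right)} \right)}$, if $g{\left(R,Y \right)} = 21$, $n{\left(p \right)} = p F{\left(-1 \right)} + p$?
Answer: $1113$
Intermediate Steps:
$a{\left(t \right)} = 2 t \left(-1 + t\right)$
$F{\left(B \right)} = -1 + 3 B$
$n{\left(p \right)} = - 3 p$ ($n{\left(p \right)} = p \left(-1 + 3 \left(-1\right)\right) + p = p \left(-1 - 3\right) + p = p \left(-4\right) + p = - 4 p + p = - 3 p$)
$g{\left(4,-142 \right)} - n{\left(a{\left(14 \right)} \right)} = 21 - - 3 \cdot 2 \cdot 14 \left(-1 + 14\right) = 21 - - 3 \cdot 2 \cdot 14 \cdot 13 = 21 - \left(-3\right) 364 = 21 - -1092 = 21 + 1092 = 1113$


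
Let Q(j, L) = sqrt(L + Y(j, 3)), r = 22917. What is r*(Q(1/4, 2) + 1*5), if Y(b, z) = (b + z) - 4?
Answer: 114585 + 22917*sqrt(5)/2 ≈ 1.4021e+5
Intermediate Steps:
Y(b, z) = -4 + b + z
Q(j, L) = sqrt(-1 + L + j) (Q(j, L) = sqrt(L + (-4 + j + 3)) = sqrt(L + (-1 + j)) = sqrt(-1 + L + j))
r*(Q(1/4, 2) + 1*5) = 22917*(sqrt(-1 + 2 + 1/4) + 1*5) = 22917*(sqrt(-1 + 2 + 1/4) + 5) = 22917*(sqrt(5/4) + 5) = 22917*(sqrt(5)/2 + 5) = 22917*(5 + sqrt(5)/2) = 114585 + 22917*sqrt(5)/2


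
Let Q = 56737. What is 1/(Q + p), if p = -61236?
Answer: -1/4499 ≈ -0.00022227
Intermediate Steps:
1/(Q + p) = 1/(56737 - 61236) = 1/(-4499) = -1/4499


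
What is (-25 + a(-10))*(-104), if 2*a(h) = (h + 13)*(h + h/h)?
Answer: 4004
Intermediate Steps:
a(h) = (1 + h)*(13 + h)/2 (a(h) = ((h + 13)*(h + h/h))/2 = ((13 + h)*(h + 1))/2 = ((13 + h)*(1 + h))/2 = ((1 + h)*(13 + h))/2 = (1 + h)*(13 + h)/2)
(-25 + a(-10))*(-104) = (-25 + (13/2 + (1/2)*(-10)**2 + 7*(-10)))*(-104) = (-25 + (13/2 + (1/2)*100 - 70))*(-104) = (-25 + (13/2 + 50 - 70))*(-104) = (-25 - 27/2)*(-104) = -77/2*(-104) = 4004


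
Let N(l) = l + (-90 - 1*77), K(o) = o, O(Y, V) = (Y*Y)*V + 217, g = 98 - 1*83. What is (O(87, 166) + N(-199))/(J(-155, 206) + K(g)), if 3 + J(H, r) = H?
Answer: -1256305/143 ≈ -8785.3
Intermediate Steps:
g = 15 (g = 98 - 83 = 15)
O(Y, V) = 217 + V*Y**2 (O(Y, V) = Y**2*V + 217 = V*Y**2 + 217 = 217 + V*Y**2)
N(l) = -167 + l (N(l) = l + (-90 - 77) = l - 167 = -167 + l)
J(H, r) = -3 + H
(O(87, 166) + N(-199))/(J(-155, 206) + K(g)) = ((217 + 166*87**2) + (-167 - 199))/((-3 - 155) + 15) = ((217 + 166*7569) - 366)/(-158 + 15) = ((217 + 1256454) - 366)/(-143) = (1256671 - 366)*(-1/143) = 1256305*(-1/143) = -1256305/143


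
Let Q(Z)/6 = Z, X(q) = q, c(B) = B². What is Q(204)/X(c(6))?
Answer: 34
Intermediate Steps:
Q(Z) = 6*Z
Q(204)/X(c(6)) = (6*204)/(6²) = 1224/36 = 1224*(1/36) = 34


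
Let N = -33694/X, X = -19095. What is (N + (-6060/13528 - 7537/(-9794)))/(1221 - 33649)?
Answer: -8680664191/134936655622890 ≈ -6.4331e-5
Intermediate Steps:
N = 33694/19095 (N = -33694/(-19095) = -33694*(-1/19095) = 33694/19095 ≈ 1.7645)
(N + (-6060/13528 - 7537/(-9794)))/(1221 - 33649) = (33694/19095 + (-6060/13528 - 7537/(-9794)))/(1221 - 33649) = (33694/19095 + (-6060*1/13528 - 7537*(-1/9794)))/(-32428) = (33694/19095 + (-1515/3382 + 7537/9794))*(-1/32428) = (33694/19095 + 2663056/8280827)*(-1/32428) = (17361328382/8322231135)*(-1/32428) = -8680664191/134936655622890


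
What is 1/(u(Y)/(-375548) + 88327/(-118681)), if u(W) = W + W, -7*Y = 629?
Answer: -155996442658/116023948337 ≈ -1.3445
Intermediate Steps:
Y = -629/7 (Y = -1/7*629 = -629/7 ≈ -89.857)
u(W) = 2*W
1/(u(Y)/(-375548) + 88327/(-118681)) = 1/((2*(-629/7))/(-375548) + 88327/(-118681)) = 1/(-1258/7*(-1/375548) + 88327*(-1/118681)) = 1/(629/1314418 - 88327/118681) = 1/(-116023948337/155996442658) = -155996442658/116023948337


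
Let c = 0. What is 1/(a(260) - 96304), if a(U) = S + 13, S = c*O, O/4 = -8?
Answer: -1/96291 ≈ -1.0385e-5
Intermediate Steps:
O = -32 (O = 4*(-8) = -32)
S = 0 (S = 0*(-32) = 0)
a(U) = 13 (a(U) = 0 + 13 = 13)
1/(a(260) - 96304) = 1/(13 - 96304) = 1/(-96291) = -1/96291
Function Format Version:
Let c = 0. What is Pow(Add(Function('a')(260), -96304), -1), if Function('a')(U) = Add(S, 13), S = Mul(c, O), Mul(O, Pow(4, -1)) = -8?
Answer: Rational(-1, 96291) ≈ -1.0385e-5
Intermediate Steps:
O = -32 (O = Mul(4, -8) = -32)
S = 0 (S = Mul(0, -32) = 0)
Function('a')(U) = 13 (Function('a')(U) = Add(0, 13) = 13)
Pow(Add(Function('a')(260), -96304), -1) = Pow(Add(13, -96304), -1) = Pow(-96291, -1) = Rational(-1, 96291)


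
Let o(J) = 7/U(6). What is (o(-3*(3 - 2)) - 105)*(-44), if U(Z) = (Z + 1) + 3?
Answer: 22946/5 ≈ 4589.2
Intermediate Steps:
U(Z) = 4 + Z (U(Z) = (1 + Z) + 3 = 4 + Z)
o(J) = 7/10 (o(J) = 7/(4 + 6) = 7/10)
(o(-3*(3 - 2)) - 105)*(-44) = (7/10 - 105)*(-44) = -1043/10*(-44) = 22946/5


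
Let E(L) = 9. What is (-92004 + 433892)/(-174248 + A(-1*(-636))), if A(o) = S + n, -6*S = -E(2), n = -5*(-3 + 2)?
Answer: -683776/348483 ≈ -1.9622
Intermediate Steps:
n = 5 (n = -5*(-1) = 5)
S = 3/2 (S = -(-1)*9/6 = -⅙*(-9) = 3/2 ≈ 1.5000)
A(o) = 13/2 (A(o) = 3/2 + 5 = 13/2)
(-92004 + 433892)/(-174248 + A(-1*(-636))) = (-92004 + 433892)/(-174248 + 13/2) = 341888/(-348483/2) = 341888*(-2/348483) = -683776/348483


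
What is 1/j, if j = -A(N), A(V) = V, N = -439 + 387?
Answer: 1/52 ≈ 0.019231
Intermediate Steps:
N = -52
j = 52 (j = -1*(-52) = 52)
1/j = 1/52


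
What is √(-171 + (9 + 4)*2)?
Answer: I*√145 ≈ 12.042*I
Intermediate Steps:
√(-171 + (9 + 4)*2) = √(-171 + 13*2) = √(-171 + 26) = √(-145) = I*√145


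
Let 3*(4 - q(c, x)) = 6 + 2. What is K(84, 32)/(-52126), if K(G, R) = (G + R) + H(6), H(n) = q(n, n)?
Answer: -176/78189 ≈ -0.0022510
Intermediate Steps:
q(c, x) = 4/3 (q(c, x) = 4 - (6 + 2)/3 = 4 - 1/3*8 = 4 - 8/3 = 4/3)
H(n) = 4/3
K(G, R) = 4/3 + G + R (K(G, R) = (G + R) + 4/3 = 4/3 + G + R)
K(84, 32)/(-52126) = (4/3 + 84 + 32)/(-52126) = (352/3)*(-1/52126) = -176/78189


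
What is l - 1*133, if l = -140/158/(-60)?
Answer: -63035/474 ≈ -132.99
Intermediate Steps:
l = 7/474 (l = -140*1/158*(-1/60) = -70/79*(-1/60) = 7/474 ≈ 0.014768)
l - 1*133 = 7/474 - 1*133 = 7/474 - 133 = -63035/474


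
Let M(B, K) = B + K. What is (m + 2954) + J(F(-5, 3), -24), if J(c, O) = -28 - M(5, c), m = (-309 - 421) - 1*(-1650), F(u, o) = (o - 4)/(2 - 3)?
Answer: 3840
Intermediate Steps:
F(u, o) = 4 - o (F(u, o) = (-4 + o)/(-1) = (-4 + o)*(-1) = 4 - o)
m = 920 (m = -730 + 1650 = 920)
J(c, O) = -33 - c (J(c, O) = -28 - (5 + c) = -28 + (-5 - c) = -33 - c)
(m + 2954) + J(F(-5, 3), -24) = (920 + 2954) + (-33 - (4 - 1*3)) = 3874 + (-33 - (4 - 3)) = 3874 + (-33 - 1*1) = 3874 + (-33 - 1) = 3874 - 34 = 3840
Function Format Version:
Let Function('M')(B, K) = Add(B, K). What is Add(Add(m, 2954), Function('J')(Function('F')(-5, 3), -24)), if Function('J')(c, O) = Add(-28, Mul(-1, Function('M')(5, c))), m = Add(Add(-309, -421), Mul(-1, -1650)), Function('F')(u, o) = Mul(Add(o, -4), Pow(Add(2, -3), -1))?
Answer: 3840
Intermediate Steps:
Function('F')(u, o) = Add(4, Mul(-1, o)) (Function('F')(u, o) = Mul(Add(-4, o), Pow(-1, -1)) = Mul(Add(-4, o), -1) = Add(4, Mul(-1, o)))
m = 920 (m = Add(-730, 1650) = 920)
Function('J')(c, O) = Add(-33, Mul(-1, c)) (Function('J')(c, O) = Add(-28, Mul(-1, Add(5, c))) = Add(-28, Add(-5, Mul(-1, c))) = Add(-33, Mul(-1, c)))
Add(Add(m, 2954), Function('J')(Function('F')(-5, 3), -24)) = Add(Add(920, 2954), Add(-33, Mul(-1, Add(4, Mul(-1, 3))))) = Add(3874, Add(-33, Mul(-1, Add(4, -3)))) = Add(3874, Add(-33, Mul(-1, 1))) = Add(3874, Add(-33, -1)) = Add(3874, -34) = 3840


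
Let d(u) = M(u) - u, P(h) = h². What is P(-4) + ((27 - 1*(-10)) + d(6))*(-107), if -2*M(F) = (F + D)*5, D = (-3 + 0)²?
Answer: 1423/2 ≈ 711.50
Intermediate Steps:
D = 9 (D = (-3)² = 9)
M(F) = -45/2 - 5*F/2 (M(F) = -(F + 9)*5/2 = -(9 + F)*5/2 = -(45 + 5*F)/2 = -45/2 - 5*F/2)
d(u) = -45/2 - 7*u/2 (d(u) = (-45/2 - 5*u/2) - u = -45/2 - 7*u/2)
P(-4) + ((27 - 1*(-10)) + d(6))*(-107) = (-4)² + ((27 - 1*(-10)) + (-45/2 - 7/2*6))*(-107) = 16 + ((27 + 10) + (-45/2 - 21))*(-107) = 16 + (37 - 87/2)*(-107) = 16 - 13/2*(-107) = 16 + 1391/2 = 1423/2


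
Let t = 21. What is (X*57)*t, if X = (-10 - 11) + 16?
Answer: -5985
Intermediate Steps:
X = -5 (X = -21 + 16 = -5)
(X*57)*t = -5*57*21 = -285*21 = -5985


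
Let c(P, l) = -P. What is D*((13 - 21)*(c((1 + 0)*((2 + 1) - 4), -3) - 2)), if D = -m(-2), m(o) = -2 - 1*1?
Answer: 24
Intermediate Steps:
m(o) = -3 (m(o) = -2 - 1 = -3)
D = 3 (D = -1*(-3) = 3)
D*((13 - 21)*(c((1 + 0)*((2 + 1) - 4), -3) - 2)) = 3*((13 - 21)*(-(1 + 0)*((2 + 1) - 4) - 2)) = 3*(-8*(-(3 - 4) - 2)) = 3*(-8*(-(-1) - 2)) = 3*(-8*(-1*(-1) - 2)) = 3*(-8*(1 - 2)) = 3*(-8*(-1)) = 3*8 = 24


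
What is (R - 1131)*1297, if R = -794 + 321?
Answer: -2080388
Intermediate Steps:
R = -473
(R - 1131)*1297 = (-473 - 1131)*1297 = -1604*1297 = -2080388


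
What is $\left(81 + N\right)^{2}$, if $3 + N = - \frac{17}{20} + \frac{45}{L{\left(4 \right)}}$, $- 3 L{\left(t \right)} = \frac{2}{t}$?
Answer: $\frac{14876449}{400} \approx 37191.0$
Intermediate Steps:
$L{\left(t \right)} = - \frac{2}{3 t}$ ($L{\left(t \right)} = - \frac{2 \frac{1}{t}}{3} = - \frac{2}{3 t}$)
$N = - \frac{5477}{20}$ ($N = -3 + \left(- \frac{17}{20} + \frac{45}{\left(- \frac{2}{3}\right) \frac{1}{4}}\right) = -3 + \left(\left(-17\right) \frac{1}{20} + \frac{45}{\left(- \frac{2}{3}\right) \frac{1}{4}}\right) = -3 + \left(- \frac{17}{20} + \frac{45}{- \frac{1}{6}}\right) = -3 + \left(- \frac{17}{20} + 45 \left(-6\right)\right) = -3 - \frac{5417}{20} = - \frac{5477}{20} \approx -273.85$)
$\left(81 + N\right)^{2} = \left(81 - \frac{5477}{20}\right)^{2} = \left(- \frac{3857}{20}\right)^{2} = \frac{14876449}{400}$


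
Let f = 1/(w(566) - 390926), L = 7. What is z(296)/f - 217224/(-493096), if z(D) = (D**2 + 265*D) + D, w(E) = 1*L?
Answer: -4008263817060703/61637 ≈ -6.5030e+10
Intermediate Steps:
w(E) = 7 (w(E) = 1*7 = 7)
f = -1/390919 (f = 1/(7 - 390926) = 1/(-390919) = -1/390919 ≈ -2.5581e-6)
z(D) = D**2 + 266*D
z(296)/f - 217224/(-493096) = (296*(266 + 296))/(-1/390919) - 217224/(-493096) = (296*562)*(-390919) - 217224*(-1/493096) = 166352*(-390919) + 27153/61637 = -65030157488 + 27153/61637 = -4008263817060703/61637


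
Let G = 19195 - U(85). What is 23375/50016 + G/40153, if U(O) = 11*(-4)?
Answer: 1900834199/2008292448 ≈ 0.94649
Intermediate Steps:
U(O) = -44
G = 19239 (G = 19195 - 1*(-44) = 19195 + 44 = 19239)
23375/50016 + G/40153 = 23375/50016 + 19239/40153 = 1900834199/2008292448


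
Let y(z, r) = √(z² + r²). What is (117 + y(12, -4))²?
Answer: 13849 + 936*√10 ≈ 16809.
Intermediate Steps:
y(z, r) = √(r² + z²)
(117 + y(12, -4))² = (117 + √((-4)² + 12²))² = (117 + √(16 + 144))² = (117 + √160)² = (117 + 4*√10)²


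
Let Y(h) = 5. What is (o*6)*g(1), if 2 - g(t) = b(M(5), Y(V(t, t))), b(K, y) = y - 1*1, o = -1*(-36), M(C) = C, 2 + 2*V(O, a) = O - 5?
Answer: -432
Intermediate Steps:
V(O, a) = -7/2 + O/2 (V(O, a) = -1 + (O - 5)/2 = -1 + (-5 + O)/2 = -1 + (-5/2 + O/2) = -7/2 + O/2)
o = 36
b(K, y) = -1 + y (b(K, y) = y - 1 = -1 + y)
g(t) = -2 (g(t) = 2 - (-1 + 5) = 2 - 1*4 = 2 - 4 = -2)
(o*6)*g(1) = (36*6)*(-2) = 216*(-2) = -432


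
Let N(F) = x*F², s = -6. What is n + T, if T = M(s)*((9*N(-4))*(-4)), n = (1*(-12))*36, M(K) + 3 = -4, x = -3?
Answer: -12528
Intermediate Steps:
N(F) = -3*F²
M(K) = -7 (M(K) = -3 - 4 = -7)
n = -432 (n = -12*36 = -432)
T = -12096 (T = -7*9*(-3*(-4)²)*(-4) = -7*9*(-3*16)*(-4) = -7*9*(-48)*(-4) = -(-3024)*(-4) = -7*1728 = -12096)
n + T = -432 - 12096 = -12528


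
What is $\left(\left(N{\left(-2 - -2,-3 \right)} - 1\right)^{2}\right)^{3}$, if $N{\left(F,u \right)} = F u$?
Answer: $1$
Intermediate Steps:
$\left(\left(N{\left(-2 - -2,-3 \right)} - 1\right)^{2}\right)^{3} = \left(\left(\left(-2 - -2\right) \left(-3\right) - 1\right)^{2}\right)^{3} = \left(\left(\left(-2 + 2\right) \left(-3\right) - 1\right)^{2}\right)^{3} = \left(\left(0 \left(-3\right) - 1\right)^{2}\right)^{3} = \left(\left(0 - 1\right)^{2}\right)^{3} = \left(\left(-1\right)^{2}\right)^{3} = 1^{3} = 1$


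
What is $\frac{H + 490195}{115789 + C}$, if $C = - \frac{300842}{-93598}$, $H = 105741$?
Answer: $\frac{316922828}{61579089} \approx 5.1466$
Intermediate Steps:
$C = \frac{150421}{46799}$ ($C = \left(-300842\right) \left(- \frac{1}{93598}\right) = \frac{150421}{46799} \approx 3.2142$)
$\frac{H + 490195}{115789 + C} = \frac{105741 + 490195}{115789 + \frac{150421}{46799}} = \frac{595936}{\frac{5418959832}{46799}} = 595936 \cdot \frac{46799}{5418959832} = \frac{316922828}{61579089}$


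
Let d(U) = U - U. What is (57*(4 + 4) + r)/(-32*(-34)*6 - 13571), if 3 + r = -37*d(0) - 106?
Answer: -347/7043 ≈ -0.049269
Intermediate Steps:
d(U) = 0
r = -109 (r = -3 + (-37*0 - 106) = -3 + (0 - 106) = -3 - 106 = -109)
(57*(4 + 4) + r)/(-32*(-34)*6 - 13571) = (57*(4 + 4) - 109)/(-32*(-34)*6 - 13571) = (57*8 - 109)/(1088*6 - 13571) = (456 - 109)/(6528 - 13571) = 347/(-7043) = 347*(-1/7043) = -347/7043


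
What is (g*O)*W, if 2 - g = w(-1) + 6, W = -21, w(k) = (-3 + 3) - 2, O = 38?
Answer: 1596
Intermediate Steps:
w(k) = -2 (w(k) = 0 - 2 = -2)
g = -2 (g = 2 - (-2 + 6) = 2 - 1*4 = 2 - 4 = -2)
(g*O)*W = -2*38*(-21) = -76*(-21) = 1596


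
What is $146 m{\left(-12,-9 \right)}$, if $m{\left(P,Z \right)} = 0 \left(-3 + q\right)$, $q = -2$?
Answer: $0$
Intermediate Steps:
$m{\left(P,Z \right)} = 0$ ($m{\left(P,Z \right)} = 0 \left(-3 - 2\right) = 0 \left(-5\right) = 0$)
$146 m{\left(-12,-9 \right)} = 146 \cdot 0 = 0$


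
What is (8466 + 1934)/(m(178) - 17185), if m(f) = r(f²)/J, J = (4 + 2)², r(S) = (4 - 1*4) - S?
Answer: -46800/81293 ≈ -0.57570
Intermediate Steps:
r(S) = -S (r(S) = (4 - 4) - S = 0 - S = -S)
J = 36 (J = 6² = 36)
m(f) = -f²/36
(8466 + 1934)/(m(178) - 17185) = (8466 + 1934)/(-1/36*178² - 17185) = 10400/(-1/36*31684 - 17185) = 10400/(-7921/9 - 17185) = 10400/(-162586/9) = 10400*(-9/162586) = -46800/81293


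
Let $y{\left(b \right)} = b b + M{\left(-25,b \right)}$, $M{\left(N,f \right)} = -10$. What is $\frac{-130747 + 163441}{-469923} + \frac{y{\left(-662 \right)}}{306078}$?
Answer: $\frac{10884962325}{7990727333} \approx 1.3622$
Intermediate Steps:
$y{\left(b \right)} = -10 + b^{2}$ ($y{\left(b \right)} = b b - 10 = b^{2} - 10 = -10 + b^{2}$)
$\frac{-130747 + 163441}{-469923} + \frac{y{\left(-662 \right)}}{306078} = \frac{-130747 + 163441}{-469923} + \frac{-10 + \left(-662\right)^{2}}{306078} = 32694 \left(- \frac{1}{469923}\right) + \left(-10 + 438244\right) \frac{1}{306078} = - \frac{10898}{156641} + 438234 \cdot \frac{1}{306078} = - \frac{10898}{156641} + \frac{73039}{51013} = \frac{10884962325}{7990727333}$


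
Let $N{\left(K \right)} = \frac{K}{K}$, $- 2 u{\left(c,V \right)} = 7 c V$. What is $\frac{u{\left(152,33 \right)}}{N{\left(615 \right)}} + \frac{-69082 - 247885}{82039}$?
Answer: $- \frac{1440593651}{82039} \approx -17560.0$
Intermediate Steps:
$u{\left(c,V \right)} = - \frac{7 V c}{2}$ ($u{\left(c,V \right)} = - \frac{7 c V}{2} = - \frac{7 V c}{2}$)
$N{\left(K \right)} = 1$
$\frac{u{\left(152,33 \right)}}{N{\left(615 \right)}} + \frac{-69082 - 247885}{82039} = \frac{\left(- \frac{7}{2}\right) 33 \cdot 152}{1} + \frac{-69082 - 247885}{82039} = \left(-17556\right) 1 - \frac{316967}{82039} = -17556 - \frac{316967}{82039} = - \frac{1440593651}{82039}$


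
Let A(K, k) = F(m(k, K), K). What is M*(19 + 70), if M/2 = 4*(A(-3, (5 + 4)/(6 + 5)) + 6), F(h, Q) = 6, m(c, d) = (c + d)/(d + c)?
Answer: 8544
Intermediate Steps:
m(c, d) = 1 (m(c, d) = (c + d)/(c + d) = 1)
A(K, k) = 6
M = 96 (M = 2*(4*(6 + 6)) = 2*(4*12) = 2*48 = 96)
M*(19 + 70) = 96*(19 + 70) = 96*89 = 8544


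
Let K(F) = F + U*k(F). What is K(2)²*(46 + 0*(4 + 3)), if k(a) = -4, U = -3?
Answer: 9016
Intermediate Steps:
K(F) = 12 + F (K(F) = F - 3*(-4) = F + 12 = 12 + F)
K(2)²*(46 + 0*(4 + 3)) = (12 + 2)²*(46 + 0*(4 + 3)) = 14²*(46 + 0*7) = 196*(46 + 0) = 196*46 = 9016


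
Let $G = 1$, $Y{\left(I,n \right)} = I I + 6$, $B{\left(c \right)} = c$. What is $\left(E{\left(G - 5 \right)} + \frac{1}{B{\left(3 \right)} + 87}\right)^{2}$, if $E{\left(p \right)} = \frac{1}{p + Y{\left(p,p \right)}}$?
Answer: $\frac{1}{225} \approx 0.0044444$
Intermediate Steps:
$Y{\left(I,n \right)} = 6 + I^{2}$ ($Y{\left(I,n \right)} = I^{2} + 6 = 6 + I^{2}$)
$E{\left(p \right)} = \frac{1}{6 + p + p^{2}}$ ($E{\left(p \right)} = \frac{1}{p + \left(6 + p^{2}\right)} = \frac{1}{6 + p + p^{2}}$)
$\left(E{\left(G - 5 \right)} + \frac{1}{B{\left(3 \right)} + 87}\right)^{2} = \left(\frac{1}{6 + \left(1 - 5\right) + \left(1 - 5\right)^{2}} + \frac{1}{3 + 87}\right)^{2} = \left(\frac{1}{6 - 4 + \left(-4\right)^{2}} + \frac{1}{90}\right)^{2} = \left(\frac{1}{6 - 4 + 16} + \frac{1}{90}\right)^{2} = \left(\frac{1}{18} + \frac{1}{90}\right)^{2} = \left(\frac{1}{15}\right)^{2} = \frac{1}{225}$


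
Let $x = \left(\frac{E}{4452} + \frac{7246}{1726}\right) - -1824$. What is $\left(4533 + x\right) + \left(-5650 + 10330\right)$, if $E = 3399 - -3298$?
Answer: $\frac{42426901919}{3842076} \approx 11043.0$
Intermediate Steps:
$E = 6697$ ($E = 3399 + 3298 = 6697$)
$x = \frac{7029855731}{3842076}$ ($x = \left(\frac{6697}{4452} + \frac{7246}{1726}\right) - -1824 = \left(6697 \cdot \frac{1}{4452} + 7246 \cdot \frac{1}{1726}\right) + 1824 = \left(\frac{6697}{4452} + \frac{3623}{863}\right) + 1824 = \frac{21909107}{3842076} + 1824 = \frac{7029855731}{3842076} \approx 1829.7$)
$\left(4533 + x\right) + \left(-5650 + 10330\right) = \left(4533 + \frac{7029855731}{3842076}\right) + \left(-5650 + 10330\right) = \frac{24445986239}{3842076} + 4680 = \frac{42426901919}{3842076}$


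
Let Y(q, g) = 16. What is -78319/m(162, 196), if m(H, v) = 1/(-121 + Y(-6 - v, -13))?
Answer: 8223495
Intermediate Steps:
m(H, v) = -1/105 (m(H, v) = 1/(-121 + 16) = 1/(-105) = -1/105)
-78319/m(162, 196) = -78319/(-1/105) = -78319*(-105) = 8223495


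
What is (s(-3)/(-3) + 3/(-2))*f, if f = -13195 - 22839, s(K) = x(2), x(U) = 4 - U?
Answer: 234221/3 ≈ 78074.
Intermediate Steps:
s(K) = 2 (s(K) = 4 - 1*2 = 4 - 2 = 2)
f = -36034
(s(-3)/(-3) + 3/(-2))*f = (2/(-3) + 3/(-2))*(-36034) = (2*(-⅓) + 3*(-½))*(-36034) = (-⅔ - 3/2)*(-36034) = -13/6*(-36034) = 234221/3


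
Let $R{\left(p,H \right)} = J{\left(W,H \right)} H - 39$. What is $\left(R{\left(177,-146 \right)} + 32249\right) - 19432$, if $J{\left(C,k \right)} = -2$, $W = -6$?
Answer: $13070$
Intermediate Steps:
$R{\left(p,H \right)} = -39 - 2 H$ ($R{\left(p,H \right)} = - 2 H - 39 = -39 - 2 H$)
$\left(R{\left(177,-146 \right)} + 32249\right) - 19432 = \left(\left(-39 - -292\right) + 32249\right) - 19432 = \left(\left(-39 + 292\right) + 32249\right) - 19432 = \left(253 + 32249\right) - 19432 = 32502 - 19432 = 13070$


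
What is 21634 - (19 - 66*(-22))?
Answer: 20163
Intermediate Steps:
21634 - (19 - 66*(-22)) = 21634 - (19 + 1452) = 21634 - 1*1471 = 21634 - 1471 = 20163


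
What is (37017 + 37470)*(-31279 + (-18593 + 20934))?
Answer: -2155504806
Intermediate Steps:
(37017 + 37470)*(-31279 + (-18593 + 20934)) = 74487*(-31279 + 2341) = 74487*(-28938) = -2155504806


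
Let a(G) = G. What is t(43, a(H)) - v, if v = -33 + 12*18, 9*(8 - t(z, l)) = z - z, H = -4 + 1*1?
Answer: -175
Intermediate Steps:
H = -3 (H = -4 + 1 = -3)
t(z, l) = 8 (t(z, l) = 8 - (z - z)/9 = 8 - ⅑*0 = 8 + 0 = 8)
v = 183 (v = -33 + 216 = 183)
t(43, a(H)) - v = 8 - 1*183 = 8 - 183 = -175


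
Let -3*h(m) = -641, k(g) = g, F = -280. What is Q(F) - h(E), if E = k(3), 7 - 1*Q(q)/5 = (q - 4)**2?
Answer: -1210376/3 ≈ -4.0346e+5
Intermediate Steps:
Q(q) = 35 - 5*(-4 + q)**2 (Q(q) = 35 - 5*(q - 4)**2 = 35 - 5*(-4 + q)**2)
E = 3
h(m) = 641/3 (h(m) = -1/3*(-641) = 641/3)
Q(F) - h(E) = (35 - 5*(-4 - 280)**2) - 1*641/3 = (35 - 5*(-284)**2) - 641/3 = (35 - 5*80656) - 641/3 = (35 - 403280) - 641/3 = -403245 - 641/3 = -1210376/3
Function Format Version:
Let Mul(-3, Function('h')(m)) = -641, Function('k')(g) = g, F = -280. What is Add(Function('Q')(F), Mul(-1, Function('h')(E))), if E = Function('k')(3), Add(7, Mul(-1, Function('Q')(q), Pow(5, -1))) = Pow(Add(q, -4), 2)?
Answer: Rational(-1210376, 3) ≈ -4.0346e+5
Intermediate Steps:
Function('Q')(q) = Add(35, Mul(-5, Pow(Add(-4, q), 2))) (Function('Q')(q) = Add(35, Mul(-5, Pow(Add(q, -4), 2))) = Add(35, Mul(-5, Pow(Add(-4, q), 2))))
E = 3
Function('h')(m) = Rational(641, 3) (Function('h')(m) = Mul(Rational(-1, 3), -641) = Rational(641, 3))
Add(Function('Q')(F), Mul(-1, Function('h')(E))) = Add(Add(35, Mul(-5, Pow(Add(-4, -280), 2))), Mul(-1, Rational(641, 3))) = Add(Add(35, Mul(-5, Pow(-284, 2))), Rational(-641, 3)) = Add(Add(35, Mul(-5, 80656)), Rational(-641, 3)) = Add(Add(35, -403280), Rational(-641, 3)) = Add(-403245, Rational(-641, 3)) = Rational(-1210376, 3)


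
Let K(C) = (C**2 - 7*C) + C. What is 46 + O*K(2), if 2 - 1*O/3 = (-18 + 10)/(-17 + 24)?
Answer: -206/7 ≈ -29.429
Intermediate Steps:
K(C) = C**2 - 6*C
O = 66/7 (O = 6 - 3*(-18 + 10)/(-17 + 24) = 6 - (-24)/7 = 6 - 3*(-8/7) = 6 + 24/7 = 66/7 ≈ 9.4286)
46 + O*K(2) = 46 + 66*(2*(-6 + 2))/7 = 46 + 66*(2*(-4))/7 = 46 + (66/7)*(-8) = 46 - 528/7 = -206/7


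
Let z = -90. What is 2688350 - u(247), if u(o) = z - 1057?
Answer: 2689497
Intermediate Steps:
u(o) = -1147 (u(o) = -90 - 1057 = -1147)
2688350 - u(247) = 2688350 - 1*(-1147) = 2688350 + 1147 = 2689497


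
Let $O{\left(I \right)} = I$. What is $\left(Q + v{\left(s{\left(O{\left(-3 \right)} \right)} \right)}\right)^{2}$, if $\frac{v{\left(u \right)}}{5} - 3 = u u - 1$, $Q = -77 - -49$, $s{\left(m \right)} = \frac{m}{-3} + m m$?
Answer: $232324$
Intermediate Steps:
$s{\left(m \right)} = m^{2} - \frac{m}{3}$ ($s{\left(m \right)} = m \left(- \frac{1}{3}\right) + m^{2} = - \frac{m}{3} + m^{2} = m^{2} - \frac{m}{3}$)
$Q = -28$ ($Q = -77 + 49 = -28$)
$v{\left(u \right)} = 10 + 5 u^{2}$ ($v{\left(u \right)} = 15 + 5 \left(u u - 1\right) = 15 + 5 \left(u^{2} - 1\right) = 15 + 5 \left(-1 + u^{2}\right) = 15 + \left(-5 + 5 u^{2}\right) = 10 + 5 u^{2}$)
$\left(Q + v{\left(s{\left(O{\left(-3 \right)} \right)} \right)}\right)^{2} = \left(-28 + \left(10 + 5 \left(- 3 \left(- \frac{1}{3} - 3\right)\right)^{2}\right)\right)^{2} = \left(-28 + \left(10 + 5 \left(\left(-3\right) \left(- \frac{10}{3}\right)\right)^{2}\right)\right)^{2} = \left(-28 + \left(10 + 5 \cdot 10^{2}\right)\right)^{2} = \left(-28 + \left(10 + 5 \cdot 100\right)\right)^{2} = \left(-28 + \left(10 + 500\right)\right)^{2} = \left(-28 + 510\right)^{2} = 482^{2} = 232324$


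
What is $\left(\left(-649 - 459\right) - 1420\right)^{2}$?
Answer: $6390784$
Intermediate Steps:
$\left(\left(-649 - 459\right) - 1420\right)^{2} = \left(-1108 - 1420\right)^{2} = \left(-2528\right)^{2} = 6390784$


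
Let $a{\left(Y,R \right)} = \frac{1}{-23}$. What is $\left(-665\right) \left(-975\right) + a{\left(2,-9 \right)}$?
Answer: $\frac{14912624}{23} \approx 6.4838 \cdot 10^{5}$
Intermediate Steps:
$a{\left(Y,R \right)} = - \frac{1}{23}$
$\left(-665\right) \left(-975\right) + a{\left(2,-9 \right)} = \left(-665\right) \left(-975\right) - \frac{1}{23} = 648375 - \frac{1}{23} = \frac{14912624}{23}$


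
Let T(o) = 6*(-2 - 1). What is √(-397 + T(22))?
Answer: I*√415 ≈ 20.372*I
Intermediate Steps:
T(o) = -18 (T(o) = 6*(-3) = -18)
√(-397 + T(22)) = √(-397 - 18) = √(-415) = I*√415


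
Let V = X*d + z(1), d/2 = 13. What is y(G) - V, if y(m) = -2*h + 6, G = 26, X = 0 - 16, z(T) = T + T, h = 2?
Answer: 416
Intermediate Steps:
d = 26 (d = 2*13 = 26)
z(T) = 2*T
X = -16
V = -414 (V = -16*26 + 2*1 = -416 + 2 = -414)
y(m) = 2 (y(m) = -2*2 + 6 = -4 + 6 = 2)
y(G) - V = 2 - 1*(-414) = 2 + 414 = 416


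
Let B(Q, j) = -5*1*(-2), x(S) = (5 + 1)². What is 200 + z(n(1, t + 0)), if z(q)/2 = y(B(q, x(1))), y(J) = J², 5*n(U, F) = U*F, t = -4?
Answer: 400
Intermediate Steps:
x(S) = 36 (x(S) = 6² = 36)
B(Q, j) = 10 (B(Q, j) = -5*(-2) = 10)
n(U, F) = F*U/5 (n(U, F) = (U*F)/5 = (F*U)/5 = F*U/5)
z(q) = 200 (z(q) = 2*10² = 2*100 = 200)
200 + z(n(1, t + 0)) = 200 + 200 = 400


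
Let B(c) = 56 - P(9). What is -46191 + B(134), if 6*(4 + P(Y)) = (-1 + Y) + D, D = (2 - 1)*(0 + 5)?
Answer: -276799/6 ≈ -46133.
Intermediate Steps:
D = 5 (D = 1*5 = 5)
P(Y) = -10/3 + Y/6 (P(Y) = -4 + ((-1 + Y) + 5)/6 = -4 + (4 + Y)/6 = -4 + (⅔ + Y/6) = -10/3 + Y/6)
B(c) = 347/6 (B(c) = 56 - (-10/3 + (⅙)*9) = 56 - (-10/3 + 3/2) = 56 - 1*(-11/6) = 56 + 11/6 = 347/6)
-46191 + B(134) = -46191 + 347/6 = -276799/6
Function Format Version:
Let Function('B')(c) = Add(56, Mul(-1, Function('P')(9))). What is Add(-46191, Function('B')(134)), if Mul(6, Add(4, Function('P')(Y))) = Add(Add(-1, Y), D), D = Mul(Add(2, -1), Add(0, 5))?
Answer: Rational(-276799, 6) ≈ -46133.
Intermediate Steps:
D = 5 (D = Mul(1, 5) = 5)
Function('P')(Y) = Add(Rational(-10, 3), Mul(Rational(1, 6), Y)) (Function('P')(Y) = Add(-4, Mul(Rational(1, 6), Add(Add(-1, Y), 5))) = Add(-4, Mul(Rational(1, 6), Add(4, Y))) = Add(-4, Add(Rational(2, 3), Mul(Rational(1, 6), Y))) = Add(Rational(-10, 3), Mul(Rational(1, 6), Y)))
Function('B')(c) = Rational(347, 6) (Function('B')(c) = Add(56, Mul(-1, Add(Rational(-10, 3), Mul(Rational(1, 6), 9)))) = Add(56, Mul(-1, Add(Rational(-10, 3), Rational(3, 2)))) = Add(56, Mul(-1, Rational(-11, 6))) = Add(56, Rational(11, 6)) = Rational(347, 6))
Add(-46191, Function('B')(134)) = Add(-46191, Rational(347, 6)) = Rational(-276799, 6)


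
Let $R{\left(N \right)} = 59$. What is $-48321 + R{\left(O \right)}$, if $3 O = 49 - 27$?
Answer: $-48262$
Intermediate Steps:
$O = \frac{22}{3}$ ($O = \frac{49 - 27}{3} = \frac{1}{3} \cdot 22 = \frac{22}{3} \approx 7.3333$)
$-48321 + R{\left(O \right)} = -48321 + 59 = -48262$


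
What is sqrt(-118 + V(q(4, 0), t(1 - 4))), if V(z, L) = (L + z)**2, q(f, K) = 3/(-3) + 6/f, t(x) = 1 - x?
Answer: I*sqrt(391)/2 ≈ 9.8869*I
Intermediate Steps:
q(f, K) = -1 + 6/f (q(f, K) = 3*(-1/3) + 6/f = -1 + 6/f)
sqrt(-118 + V(q(4, 0), t(1 - 4))) = sqrt(-118 + ((1 - (1 - 4)) + (6 - 1*4)/4)**2) = sqrt(-118 + ((1 - 1*(-3)) + (6 - 4)/4)**2) = sqrt(-118 + ((1 + 3) + (1/4)*2)**2) = sqrt(-118 + (4 + 1/2)**2) = sqrt(-118 + (9/2)**2) = sqrt(-118 + 81/4) = sqrt(-391/4) = I*sqrt(391)/2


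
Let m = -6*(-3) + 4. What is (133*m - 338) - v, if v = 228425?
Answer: -225837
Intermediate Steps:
m = 22 (m = 18 + 4 = 22)
(133*m - 338) - v = (133*22 - 338) - 1*228425 = (2926 - 338) - 228425 = 2588 - 228425 = -225837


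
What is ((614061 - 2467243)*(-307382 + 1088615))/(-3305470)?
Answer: 723883466703/1652735 ≈ 4.3799e+5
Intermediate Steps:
((614061 - 2467243)*(-307382 + 1088615))/(-3305470) = -1853182*781233*(-1/3305470) = -1447766933406*(-1/3305470) = 723883466703/1652735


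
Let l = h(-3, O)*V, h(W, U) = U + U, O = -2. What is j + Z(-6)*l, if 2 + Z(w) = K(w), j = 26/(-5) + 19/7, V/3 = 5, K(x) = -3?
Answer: 10413/35 ≈ 297.51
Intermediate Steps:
V = 15 (V = 3*5 = 15)
j = -87/35 (j = 26*(-1/5) + 19*(1/7) = -26/5 + 19/7 = -87/35 ≈ -2.4857)
h(W, U) = 2*U
l = -60 (l = (2*(-2))*15 = -4*15 = -60)
Z(w) = -5 (Z(w) = -2 - 3 = -5)
j + Z(-6)*l = -87/35 - 5*(-60) = -87/35 + 300 = 10413/35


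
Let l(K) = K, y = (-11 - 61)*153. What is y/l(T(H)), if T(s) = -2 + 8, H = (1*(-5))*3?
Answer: -1836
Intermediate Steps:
H = -15 (H = -5*3 = -15)
y = -11016 (y = -72*153 = -11016)
T(s) = 6
y/l(T(H)) = -11016/6 = -11016*⅙ = -1836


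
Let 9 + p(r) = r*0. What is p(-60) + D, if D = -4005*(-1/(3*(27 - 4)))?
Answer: 1128/23 ≈ 49.043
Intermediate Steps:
p(r) = -9 (p(r) = -9 + r*0 = -9 + 0 = -9)
D = 1335/23 (D = -4005/(23*(-3)) = -4005/(-69) = -4005*(-1/69) = 1335/23 ≈ 58.043)
p(-60) + D = -9 + 1335/23 = 1128/23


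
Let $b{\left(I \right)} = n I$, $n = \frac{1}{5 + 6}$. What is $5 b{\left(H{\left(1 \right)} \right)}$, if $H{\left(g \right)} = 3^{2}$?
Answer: $\frac{45}{11} \approx 4.0909$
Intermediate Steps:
$n = \frac{1}{11} \approx 0.090909$
$H{\left(g \right)} = 9$
$b{\left(I \right)} = \frac{I}{11}$
$5 b{\left(H{\left(1 \right)} \right)} = 5 \cdot \frac{1}{11} \cdot 9 = 5 \cdot \frac{9}{11} = \frac{45}{11}$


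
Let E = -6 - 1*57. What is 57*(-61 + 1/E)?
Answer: -73036/21 ≈ -3477.9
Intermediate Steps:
E = -63 (E = -6 - 57 = -63)
57*(-61 + 1/E) = 57*(-61 + 1/(-63)) = 57*(-61 - 1/63) = 57*(-3844/63) = -73036/21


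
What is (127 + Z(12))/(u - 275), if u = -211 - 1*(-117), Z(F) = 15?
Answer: -142/369 ≈ -0.38482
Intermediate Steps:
u = -94 (u = -211 + 117 = -94)
(127 + Z(12))/(u - 275) = (127 + 15)/(-94 - 275) = 142/(-369) = 142*(-1/369) = -142/369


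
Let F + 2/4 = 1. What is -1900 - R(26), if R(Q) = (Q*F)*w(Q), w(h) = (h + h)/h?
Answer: -1926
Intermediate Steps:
F = ½ (F = -½ + 1 = ½ ≈ 0.50000)
w(h) = 2 (w(h) = (2*h)/h = 2)
R(Q) = Q (R(Q) = (Q*(½))*2 = (Q/2)*2 = Q)
-1900 - R(26) = -1900 - 1*26 = -1900 - 26 = -1926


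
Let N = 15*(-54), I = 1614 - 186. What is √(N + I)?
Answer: √618 ≈ 24.860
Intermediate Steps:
I = 1428
N = -810
√(N + I) = √(-810 + 1428) = √618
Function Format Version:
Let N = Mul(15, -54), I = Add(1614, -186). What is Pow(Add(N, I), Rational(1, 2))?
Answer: Pow(618, Rational(1, 2)) ≈ 24.860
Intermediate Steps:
I = 1428
N = -810
Pow(Add(N, I), Rational(1, 2)) = Pow(Add(-810, 1428), Rational(1, 2)) = Pow(618, Rational(1, 2))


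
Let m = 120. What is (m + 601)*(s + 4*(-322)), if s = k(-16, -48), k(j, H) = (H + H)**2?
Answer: 5716088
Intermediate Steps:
k(j, H) = 4*H**2 (k(j, H) = (2*H)**2 = 4*H**2)
s = 9216 (s = 4*(-48)**2 = 4*2304 = 9216)
(m + 601)*(s + 4*(-322)) = (120 + 601)*(9216 + 4*(-322)) = 721*(9216 - 1288) = 721*7928 = 5716088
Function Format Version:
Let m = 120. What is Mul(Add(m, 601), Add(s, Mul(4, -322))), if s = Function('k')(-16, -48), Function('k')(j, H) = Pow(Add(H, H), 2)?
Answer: 5716088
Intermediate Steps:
Function('k')(j, H) = Mul(4, Pow(H, 2)) (Function('k')(j, H) = Pow(Mul(2, H), 2) = Mul(4, Pow(H, 2)))
s = 9216 (s = Mul(4, Pow(-48, 2)) = Mul(4, 2304) = 9216)
Mul(Add(m, 601), Add(s, Mul(4, -322))) = Mul(Add(120, 601), Add(9216, Mul(4, -322))) = Mul(721, Add(9216, -1288)) = Mul(721, 7928) = 5716088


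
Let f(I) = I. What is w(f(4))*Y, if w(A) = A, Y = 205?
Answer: 820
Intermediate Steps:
w(f(4))*Y = 4*205 = 820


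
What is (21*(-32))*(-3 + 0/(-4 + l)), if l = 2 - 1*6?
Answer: 2016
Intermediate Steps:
l = -4 (l = 2 - 6 = -4)
(21*(-32))*(-3 + 0/(-4 + l)) = (21*(-32))*(-3 + 0/(-4 - 4)) = -672*(-3 + 0/(-8)) = -672*(-3 + 0*(-⅛)) = -672*(-3 + 0) = -672*(-3) = 2016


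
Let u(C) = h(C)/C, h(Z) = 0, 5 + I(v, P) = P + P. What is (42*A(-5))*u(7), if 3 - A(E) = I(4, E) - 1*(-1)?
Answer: 0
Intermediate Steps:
I(v, P) = -5 + 2*P (I(v, P) = -5 + (P + P) = -5 + 2*P)
A(E) = 7 - 2*E (A(E) = 3 - ((-5 + 2*E) - 1*(-1)) = 3 - ((-5 + 2*E) + 1) = 3 - (-4 + 2*E) = 3 + (4 - 2*E) = 7 - 2*E)
u(C) = 0 (u(C) = 0/C = 0)
(42*A(-5))*u(7) = (42*(7 - 2*(-5)))*0 = (42*(7 + 10))*0 = (42*17)*0 = 714*0 = 0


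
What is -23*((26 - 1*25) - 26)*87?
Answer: 50025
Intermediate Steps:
-23*((26 - 1*25) - 26)*87 = -23*((26 - 25) - 26)*87 = -23*(1 - 26)*87 = -23*(-25)*87 = 575*87 = 50025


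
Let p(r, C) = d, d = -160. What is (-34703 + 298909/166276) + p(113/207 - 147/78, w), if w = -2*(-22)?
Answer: -5796581279/166276 ≈ -34861.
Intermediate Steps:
w = 44
p(r, C) = -160
(-34703 + 298909/166276) + p(113/207 - 147/78, w) = (-34703 + 298909/166276) - 160 = -5769977119/166276 - 160 = -5796581279/166276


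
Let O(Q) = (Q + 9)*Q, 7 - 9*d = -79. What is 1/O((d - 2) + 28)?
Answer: 81/128320 ≈ 0.00063123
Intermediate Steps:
d = 86/9 (d = 7/9 - 1/9*(-79) = 7/9 + 79/9 = 86/9 ≈ 9.5556)
O(Q) = Q*(9 + Q) (O(Q) = (9 + Q)*Q = Q*(9 + Q))
1/O((d - 2) + 28) = 1/(((86/9 - 2) + 28)*(9 + ((86/9 - 2) + 28))) = 1/((68/9 + 28)*(9 + (68/9 + 28))) = 1/(320*(9 + 320/9)/9) = 1/((320/9)*(401/9)) = 1/(128320/81) = 81/128320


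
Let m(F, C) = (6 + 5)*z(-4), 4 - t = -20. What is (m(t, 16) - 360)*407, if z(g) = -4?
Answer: -164428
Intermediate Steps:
t = 24 (t = 4 - 1*(-20) = 4 + 20 = 24)
m(F, C) = -44 (m(F, C) = (6 + 5)*(-4) = 11*(-4) = -44)
(m(t, 16) - 360)*407 = (-44 - 360)*407 = -404*407 = -164428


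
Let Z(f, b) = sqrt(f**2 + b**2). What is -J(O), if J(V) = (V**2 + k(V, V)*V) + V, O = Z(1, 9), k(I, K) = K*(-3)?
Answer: 164 - sqrt(82) ≈ 154.94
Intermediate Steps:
k(I, K) = -3*K
Z(f, b) = sqrt(b**2 + f**2)
O = sqrt(82) (O = sqrt(9**2 + 1**2) = sqrt(81 + 1) = sqrt(82) ≈ 9.0554)
J(V) = V - 2*V**2 (J(V) = (V**2 + (-3*V)*V) + V = (V**2 - 3*V**2) + V = -2*V**2 + V = V - 2*V**2)
-J(O) = -sqrt(82)*(1 - 2*sqrt(82))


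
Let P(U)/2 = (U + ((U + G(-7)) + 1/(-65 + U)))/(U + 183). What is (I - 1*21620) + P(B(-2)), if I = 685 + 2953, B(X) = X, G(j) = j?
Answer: -218069190/12127 ≈ -17982.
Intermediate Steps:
I = 3638
P(U) = 2*(-7 + 1/(-65 + U) + 2*U)/(183 + U) (P(U) = 2*((U + ((U - 7) + 1/(-65 + U)))/(U + 183)) = 2*((U + ((-7 + U) + 1/(-65 + U)))/(183 + U)) = 2*((U + (-7 + U + 1/(-65 + U)))/(183 + U)) = 2*((-7 + 1/(-65 + U) + 2*U)/(183 + U)) = 2*(-7 + 1/(-65 + U) + 2*U)/(183 + U))
(I - 1*21620) + P(B(-2)) = (3638 - 1*21620) + 2*(456 - 137*(-2) + 2*(-2)²)/(-11895 + (-2)² + 118*(-2)) = (3638 - 21620) + 2*(456 + 274 + 2*4)/(-11895 + 4 - 236) = -17982 + 2*(456 + 274 + 8)/(-12127) = -17982 + 2*(-1/12127)*738 = -17982 - 1476/12127 = -218069190/12127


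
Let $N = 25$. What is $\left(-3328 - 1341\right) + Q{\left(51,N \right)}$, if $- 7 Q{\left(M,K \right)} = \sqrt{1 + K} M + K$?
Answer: $- \frac{32708}{7} - \frac{51 \sqrt{26}}{7} \approx -4709.7$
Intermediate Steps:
$Q{\left(M,K \right)} = - \frac{K}{7} - \frac{M \sqrt{1 + K}}{7}$ ($Q{\left(M,K \right)} = - \frac{\sqrt{1 + K} M + K}{7} = - \frac{M \sqrt{1 + K} + K}{7} = - \frac{K + M \sqrt{1 + K}}{7} = - \frac{K}{7} - \frac{M \sqrt{1 + K}}{7}$)
$\left(-3328 - 1341\right) + Q{\left(51,N \right)} = \left(-3328 - 1341\right) - \left(\frac{25}{7} + \frac{51 \sqrt{1 + 25}}{7}\right) = -4669 - \left(\frac{25}{7} + \frac{51 \sqrt{26}}{7}\right) = - \frac{32708}{7} - \frac{51 \sqrt{26}}{7}$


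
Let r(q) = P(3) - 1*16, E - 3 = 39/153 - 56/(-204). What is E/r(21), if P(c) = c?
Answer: -60/221 ≈ -0.27149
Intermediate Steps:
E = 60/17 (E = 3 + (39/153 - 56/(-204)) = 3 + (39*(1/153) - 56*(-1/204)) = 3 + (13/51 + 14/51) = 3 + 9/17 = 60/17 ≈ 3.5294)
r(q) = -13 (r(q) = 3 - 1*16 = 3 - 16 = -13)
E/r(21) = (60/17)/(-13) = (60/17)*(-1/13) = -60/221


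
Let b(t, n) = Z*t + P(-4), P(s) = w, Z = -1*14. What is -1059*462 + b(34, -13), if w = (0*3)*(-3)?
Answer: -489734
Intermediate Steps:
w = 0 (w = 0*(-3) = 0)
Z = -14
P(s) = 0
b(t, n) = -14*t (b(t, n) = -14*t + 0 = -14*t)
-1059*462 + b(34, -13) = -1059*462 - 14*34 = -489258 - 476 = -489734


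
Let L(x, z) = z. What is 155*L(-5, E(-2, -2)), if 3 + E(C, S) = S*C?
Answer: 155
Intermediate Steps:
E(C, S) = -3 + C*S (E(C, S) = -3 + S*C = -3 + C*S)
155*L(-5, E(-2, -2)) = 155*(-3 - 2*(-2)) = 155*(-3 + 4) = 155*1 = 155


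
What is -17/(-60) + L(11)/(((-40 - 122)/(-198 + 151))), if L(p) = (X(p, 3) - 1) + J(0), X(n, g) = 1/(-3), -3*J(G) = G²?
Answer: -503/4860 ≈ -0.10350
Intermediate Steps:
J(G) = -G²/3
X(n, g) = -⅓
L(p) = -4/3 (L(p) = (-⅓ - 1) - ⅓*0² = -4/3 - ⅓*0 = -4/3 + 0 = -4/3)
-17/(-60) + L(11)/(((-40 - 122)/(-198 + 151))) = -17/(-60) - 4*(-198 + 151)/(-40 - 122)/3 = -17*(-1/60) - 4/(3*((-162/(-47)))) = 17/60 - 4/(3*((-162*(-1/47)))) = 17/60 - 4/(3*162/47) = 17/60 - 4/3*47/162 = 17/60 - 94/243 = -503/4860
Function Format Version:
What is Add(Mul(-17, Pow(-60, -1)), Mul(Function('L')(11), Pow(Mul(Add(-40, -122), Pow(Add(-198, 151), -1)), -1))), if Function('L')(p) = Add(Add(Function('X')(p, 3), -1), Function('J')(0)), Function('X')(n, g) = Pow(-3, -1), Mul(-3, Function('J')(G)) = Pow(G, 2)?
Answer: Rational(-503, 4860) ≈ -0.10350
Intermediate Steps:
Function('J')(G) = Mul(Rational(-1, 3), Pow(G, 2))
Function('X')(n, g) = Rational(-1, 3)
Function('L')(p) = Rational(-4, 3) (Function('L')(p) = Add(Add(Rational(-1, 3), -1), Mul(Rational(-1, 3), Pow(0, 2))) = Add(Rational(-4, 3), Mul(Rational(-1, 3), 0)) = Add(Rational(-4, 3), 0) = Rational(-4, 3))
Add(Mul(-17, Pow(-60, -1)), Mul(Function('L')(11), Pow(Mul(Add(-40, -122), Pow(Add(-198, 151), -1)), -1))) = Add(Mul(-17, Pow(-60, -1)), Mul(Rational(-4, 3), Pow(Mul(Add(-40, -122), Pow(Add(-198, 151), -1)), -1))) = Add(Mul(-17, Rational(-1, 60)), Mul(Rational(-4, 3), Pow(Mul(-162, Pow(-47, -1)), -1))) = Add(Rational(17, 60), Mul(Rational(-4, 3), Pow(Mul(-162, Rational(-1, 47)), -1))) = Add(Rational(17, 60), Mul(Rational(-4, 3), Pow(Rational(162, 47), -1))) = Add(Rational(17, 60), Mul(Rational(-4, 3), Rational(47, 162))) = Add(Rational(17, 60), Rational(-94, 243)) = Rational(-503, 4860)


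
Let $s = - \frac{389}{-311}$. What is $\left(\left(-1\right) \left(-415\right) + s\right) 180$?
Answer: $\frac{23301720}{311} \approx 74925.0$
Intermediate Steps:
$s = \frac{389}{311}$ ($s = \left(-389\right) \left(- \frac{1}{311}\right) = \frac{389}{311} \approx 1.2508$)
$\left(\left(-1\right) \left(-415\right) + s\right) 180 = \left(\left(-1\right) \left(-415\right) + \frac{389}{311}\right) 180 = \left(415 + \frac{389}{311}\right) 180 = \frac{129454}{311} \cdot 180 = \frac{23301720}{311}$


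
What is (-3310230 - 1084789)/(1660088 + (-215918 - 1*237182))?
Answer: -4395019/1206988 ≈ -3.6413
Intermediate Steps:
(-3310230 - 1084789)/(1660088 + (-215918 - 1*237182)) = -4395019/(1660088 + (-215918 - 237182)) = -4395019/(1660088 - 453100) = -4395019/1206988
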